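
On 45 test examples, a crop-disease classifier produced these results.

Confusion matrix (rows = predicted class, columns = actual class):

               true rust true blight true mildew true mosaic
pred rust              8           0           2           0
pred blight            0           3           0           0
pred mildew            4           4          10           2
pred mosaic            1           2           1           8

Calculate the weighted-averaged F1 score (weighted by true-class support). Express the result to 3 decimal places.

0.638

Per-class F1 score (2·TP/(2·TP+FP+FN)):
  rust: TP=8, FP=0+2+0=2, FN=0+4+1=5 → 16/23 = 0.6957
  blight: TP=3, FP=0+0+0=0, FN=0+4+2=6 → 6/12 = 0.5000
  mildew: TP=10, FP=4+4+2=10, FN=2+0+1=3 → 20/33 = 0.6061
  mosaic: TP=8, FP=1+2+1=4, FN=0+0+2=2 → 16/22 = 0.7273
Weighted-F1 score = Σ (supportᵢ/N)·F1 scoreᵢ with N=45: (13/45)·0.6957 + (9/45)·0.5000 + (13/45)·0.6061 + (10/45)·0.7273 = 0.638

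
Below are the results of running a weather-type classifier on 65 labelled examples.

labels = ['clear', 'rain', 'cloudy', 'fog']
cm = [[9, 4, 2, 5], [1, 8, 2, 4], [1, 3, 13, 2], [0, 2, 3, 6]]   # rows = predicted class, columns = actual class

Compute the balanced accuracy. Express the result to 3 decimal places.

0.573

Balanced accuracy = mean of per-class recall.
  clear: recall = 9/11 = 0.8182
  rain: recall = 8/17 = 0.4706
  cloudy: recall = 13/20 = 0.6500
  fog: recall = 6/17 = 0.3529
Mean = (0.8182 + 0.4706 + 0.6500 + 0.3529) / 4 = 0.573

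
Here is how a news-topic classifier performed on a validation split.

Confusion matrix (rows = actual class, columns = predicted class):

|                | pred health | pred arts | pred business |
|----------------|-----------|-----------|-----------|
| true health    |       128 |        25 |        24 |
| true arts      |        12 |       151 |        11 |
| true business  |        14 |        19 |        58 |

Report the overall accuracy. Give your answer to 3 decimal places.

Accuracy = trace / total = (128+151+58=337) / 442 = 337/442 = 0.762

0.762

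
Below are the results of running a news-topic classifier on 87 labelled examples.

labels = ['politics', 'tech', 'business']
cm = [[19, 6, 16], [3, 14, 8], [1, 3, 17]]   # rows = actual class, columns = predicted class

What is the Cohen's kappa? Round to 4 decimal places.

Observed agreement pₒ = trace/N = 50/87 = 0.57471
Expected agreement pₑ = Σ (rowᵢ·colᵢ)/N² = (41·23 + 25·23 + 21·41)/87² = 0.31431
κ = (pₒ − pₑ)/(1 − pₑ) = (0.57471 − 0.31431)/(1 − 0.31431) = 0.3798

0.3798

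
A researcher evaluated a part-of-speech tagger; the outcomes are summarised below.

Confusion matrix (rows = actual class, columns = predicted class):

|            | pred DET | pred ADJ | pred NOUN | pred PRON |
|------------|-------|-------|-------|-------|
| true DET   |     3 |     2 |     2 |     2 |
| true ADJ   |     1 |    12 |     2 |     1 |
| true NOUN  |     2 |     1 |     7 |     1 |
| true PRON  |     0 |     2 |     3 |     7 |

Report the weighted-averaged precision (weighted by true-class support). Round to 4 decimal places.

0.6027

Per-class precision (TP/(TP+FP)):
  DET: TP=3, FP=1+2+0=3 → 3/6 = 0.50000
  ADJ: TP=12, FP=2+1+2=5 → 12/17 = 0.70588
  NOUN: TP=7, FP=2+2+3=7 → 7/14 = 0.50000
  PRON: TP=7, FP=2+1+1=4 → 7/11 = 0.63636
Weighted-precision = Σ (supportᵢ/N)·precisionᵢ with N=48: (9/48)·0.50000 + (16/48)·0.70588 + (11/48)·0.50000 + (12/48)·0.63636 = 0.6027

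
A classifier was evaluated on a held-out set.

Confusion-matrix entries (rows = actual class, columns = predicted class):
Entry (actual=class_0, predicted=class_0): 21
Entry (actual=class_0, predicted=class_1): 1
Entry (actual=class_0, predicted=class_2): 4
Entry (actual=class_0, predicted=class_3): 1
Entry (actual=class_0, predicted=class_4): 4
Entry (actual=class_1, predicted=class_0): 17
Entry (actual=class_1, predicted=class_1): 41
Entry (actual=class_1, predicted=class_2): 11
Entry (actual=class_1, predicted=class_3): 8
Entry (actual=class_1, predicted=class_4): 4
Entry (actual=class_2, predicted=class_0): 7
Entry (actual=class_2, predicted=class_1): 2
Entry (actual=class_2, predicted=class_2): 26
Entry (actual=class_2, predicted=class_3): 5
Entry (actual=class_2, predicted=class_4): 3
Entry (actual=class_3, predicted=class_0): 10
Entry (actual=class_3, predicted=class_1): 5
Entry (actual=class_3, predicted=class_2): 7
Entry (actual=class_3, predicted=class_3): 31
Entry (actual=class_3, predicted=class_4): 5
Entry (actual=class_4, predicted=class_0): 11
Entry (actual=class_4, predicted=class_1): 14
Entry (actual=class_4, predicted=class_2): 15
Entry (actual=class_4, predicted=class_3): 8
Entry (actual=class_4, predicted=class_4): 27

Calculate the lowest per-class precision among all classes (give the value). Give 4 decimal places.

0.3182

Per-class precision (TP/(TP+FP)):
  class_0: TP=21, FP=17+7+10+11=45 → 21/66 = 0.31818
  class_1: TP=41, FP=1+2+5+14=22 → 41/63 = 0.65079
  class_2: TP=26, FP=4+11+7+15=37 → 26/63 = 0.41270
  class_3: TP=31, FP=1+8+5+8=22 → 31/53 = 0.58491
  class_4: TP=27, FP=4+4+3+5=16 → 27/43 = 0.62791
Lowest is class 'class_0' with precision = 0.3182.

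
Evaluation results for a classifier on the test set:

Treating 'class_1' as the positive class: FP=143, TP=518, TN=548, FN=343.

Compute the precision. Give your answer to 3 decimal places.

Precision = TP/(TP+FP) = 518/(518+143) = 518/661 = 0.784

0.784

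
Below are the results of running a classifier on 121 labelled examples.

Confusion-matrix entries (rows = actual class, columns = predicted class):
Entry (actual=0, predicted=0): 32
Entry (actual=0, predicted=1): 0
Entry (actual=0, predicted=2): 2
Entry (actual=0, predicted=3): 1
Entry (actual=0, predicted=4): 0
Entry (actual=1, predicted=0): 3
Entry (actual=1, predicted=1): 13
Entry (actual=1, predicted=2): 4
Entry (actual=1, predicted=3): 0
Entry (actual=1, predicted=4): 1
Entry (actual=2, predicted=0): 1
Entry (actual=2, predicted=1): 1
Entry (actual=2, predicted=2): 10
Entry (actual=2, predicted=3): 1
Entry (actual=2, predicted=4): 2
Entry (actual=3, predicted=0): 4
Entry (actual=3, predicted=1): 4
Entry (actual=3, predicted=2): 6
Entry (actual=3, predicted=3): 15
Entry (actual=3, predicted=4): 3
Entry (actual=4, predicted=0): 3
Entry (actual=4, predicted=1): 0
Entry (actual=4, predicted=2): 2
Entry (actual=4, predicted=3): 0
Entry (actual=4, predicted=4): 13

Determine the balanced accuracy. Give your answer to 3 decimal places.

0.678

Balanced accuracy = mean of per-class recall.
  0: recall = 32/35 = 0.9143
  1: recall = 13/21 = 0.6190
  2: recall = 10/15 = 0.6667
  3: recall = 15/32 = 0.4688
  4: recall = 13/18 = 0.7222
Mean = (0.9143 + 0.6190 + 0.6667 + 0.4688 + 0.7222) / 5 = 0.678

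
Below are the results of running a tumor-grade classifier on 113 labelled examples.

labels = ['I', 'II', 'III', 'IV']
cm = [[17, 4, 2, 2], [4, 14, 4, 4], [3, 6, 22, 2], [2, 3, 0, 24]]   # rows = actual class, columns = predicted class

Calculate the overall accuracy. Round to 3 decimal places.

0.681

Accuracy = trace / total = (17+14+22+24=77) / 113 = 77/113 = 0.681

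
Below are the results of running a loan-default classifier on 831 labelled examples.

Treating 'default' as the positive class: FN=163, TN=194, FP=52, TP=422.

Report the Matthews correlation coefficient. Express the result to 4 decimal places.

MCC = (TP·TN − FP·FN) / √((TP+FP)(TP+FN)(TN+FP)(TN+FN))
Numerator = 422·194 − 52·163 = 73392
Denominator = √(474·585·246·357) = √24352162380 = 156051.7939
MCC = 73392 / 156051.7939 = 0.4703

0.4703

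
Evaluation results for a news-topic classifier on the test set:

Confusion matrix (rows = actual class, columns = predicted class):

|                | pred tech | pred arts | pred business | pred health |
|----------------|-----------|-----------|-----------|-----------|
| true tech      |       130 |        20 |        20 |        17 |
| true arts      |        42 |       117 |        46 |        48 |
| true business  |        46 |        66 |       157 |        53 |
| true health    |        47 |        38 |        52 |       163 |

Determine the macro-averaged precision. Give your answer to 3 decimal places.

Per-class precision (TP/(TP+FP)):
  tech: TP=130, FP=42+46+47=135 → 130/265 = 0.4906
  arts: TP=117, FP=20+66+38=124 → 117/241 = 0.4855
  business: TP=157, FP=20+46+52=118 → 157/275 = 0.5709
  health: TP=163, FP=17+48+53=118 → 163/281 = 0.5801
Macro-precision = mean = (0.4906 + 0.4855 + 0.5709 + 0.5801) / 4 = 0.532

0.532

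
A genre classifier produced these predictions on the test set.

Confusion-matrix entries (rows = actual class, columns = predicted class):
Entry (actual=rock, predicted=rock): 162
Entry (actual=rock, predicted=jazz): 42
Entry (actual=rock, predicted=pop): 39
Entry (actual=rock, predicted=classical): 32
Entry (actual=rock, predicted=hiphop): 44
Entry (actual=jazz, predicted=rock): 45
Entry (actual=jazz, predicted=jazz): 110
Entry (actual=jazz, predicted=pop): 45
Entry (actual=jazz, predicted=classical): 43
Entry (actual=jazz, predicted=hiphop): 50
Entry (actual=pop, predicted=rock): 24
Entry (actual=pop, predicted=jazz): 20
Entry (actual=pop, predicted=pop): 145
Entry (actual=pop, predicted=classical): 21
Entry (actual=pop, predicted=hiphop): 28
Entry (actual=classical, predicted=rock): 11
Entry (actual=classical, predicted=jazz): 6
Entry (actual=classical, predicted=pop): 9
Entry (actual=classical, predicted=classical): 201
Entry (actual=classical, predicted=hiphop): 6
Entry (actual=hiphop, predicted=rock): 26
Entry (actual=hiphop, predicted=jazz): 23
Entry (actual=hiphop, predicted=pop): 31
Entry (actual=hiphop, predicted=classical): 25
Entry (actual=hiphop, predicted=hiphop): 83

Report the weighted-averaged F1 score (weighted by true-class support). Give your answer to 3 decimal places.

Per-class F1 score (2·TP/(2·TP+FP+FN)):
  rock: TP=162, FP=45+24+11+26=106, FN=42+39+32+44=157 → 324/587 = 0.5520
  jazz: TP=110, FP=42+20+6+23=91, FN=45+45+43+50=183 → 220/494 = 0.4453
  pop: TP=145, FP=39+45+9+31=124, FN=24+20+21+28=93 → 290/507 = 0.5720
  classical: TP=201, FP=32+43+21+25=121, FN=11+6+9+6=32 → 402/555 = 0.7243
  hiphop: TP=83, FP=44+50+28+6=128, FN=26+23+31+25=105 → 166/399 = 0.4160
Weighted-F1 score = Σ (supportᵢ/N)·F1 scoreᵢ with N=1271: (319/1271)·0.5520 + (293/1271)·0.4453 + (238/1271)·0.5720 + (233/1271)·0.7243 + (188/1271)·0.4160 = 0.543

0.543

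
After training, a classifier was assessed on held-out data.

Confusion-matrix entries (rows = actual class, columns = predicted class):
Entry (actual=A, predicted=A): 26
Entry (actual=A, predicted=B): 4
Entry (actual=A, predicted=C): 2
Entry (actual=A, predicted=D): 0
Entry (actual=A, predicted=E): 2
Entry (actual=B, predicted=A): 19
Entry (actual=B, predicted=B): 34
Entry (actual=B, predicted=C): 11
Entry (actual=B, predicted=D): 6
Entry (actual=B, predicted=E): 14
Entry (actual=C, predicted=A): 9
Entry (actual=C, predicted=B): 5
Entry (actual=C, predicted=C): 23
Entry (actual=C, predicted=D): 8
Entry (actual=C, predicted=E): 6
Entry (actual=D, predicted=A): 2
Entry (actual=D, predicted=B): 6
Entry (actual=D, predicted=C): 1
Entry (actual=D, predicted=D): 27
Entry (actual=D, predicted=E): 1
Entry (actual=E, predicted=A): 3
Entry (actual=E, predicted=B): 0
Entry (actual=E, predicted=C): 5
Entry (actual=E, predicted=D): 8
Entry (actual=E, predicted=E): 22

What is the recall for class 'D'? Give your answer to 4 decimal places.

0.7297

recall = TP/(TP+FN).
D: TP=27, FN=2+6+1+1=10 → 27/37 = 0.72973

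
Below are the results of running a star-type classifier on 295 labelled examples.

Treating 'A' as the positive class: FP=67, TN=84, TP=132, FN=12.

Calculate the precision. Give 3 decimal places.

Precision = TP/(TP+FP) = 132/(132+67) = 132/199 = 0.663

0.663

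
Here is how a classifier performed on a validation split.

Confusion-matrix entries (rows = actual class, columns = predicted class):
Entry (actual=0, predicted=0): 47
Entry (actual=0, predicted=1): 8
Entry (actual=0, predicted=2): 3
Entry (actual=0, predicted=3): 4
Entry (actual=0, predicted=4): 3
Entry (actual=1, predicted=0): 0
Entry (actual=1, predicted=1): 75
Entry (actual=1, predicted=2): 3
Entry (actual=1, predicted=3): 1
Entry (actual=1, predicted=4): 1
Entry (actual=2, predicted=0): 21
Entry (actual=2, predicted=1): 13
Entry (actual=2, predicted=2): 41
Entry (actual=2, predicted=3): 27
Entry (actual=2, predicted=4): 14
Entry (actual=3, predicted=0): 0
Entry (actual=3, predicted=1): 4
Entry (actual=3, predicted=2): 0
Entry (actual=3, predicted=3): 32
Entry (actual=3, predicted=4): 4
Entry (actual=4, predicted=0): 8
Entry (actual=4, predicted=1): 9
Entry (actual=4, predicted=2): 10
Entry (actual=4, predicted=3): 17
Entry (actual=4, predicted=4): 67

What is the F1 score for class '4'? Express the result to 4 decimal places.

0.6700

Take TP from the diagonal, FP from the rest of the '4' prediction marginal, FN from the rest of the '4' actual marginal.
F1 score = 2·TP/(2·TP+FP+FN).
4: TP=67, FP=3+1+14+4=22, FN=8+9+10+17=44 → 134/200 = 0.67000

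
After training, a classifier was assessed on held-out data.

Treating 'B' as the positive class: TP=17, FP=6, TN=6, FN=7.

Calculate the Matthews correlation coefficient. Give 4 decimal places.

0.2045

MCC = (TP·TN − FP·FN) / √((TP+FP)(TP+FN)(TN+FP)(TN+FN))
Numerator = 17·6 − 6·7 = 60
Denominator = √(23·24·12·13) = √86112 = 293.4485
MCC = 60 / 293.4485 = 0.2045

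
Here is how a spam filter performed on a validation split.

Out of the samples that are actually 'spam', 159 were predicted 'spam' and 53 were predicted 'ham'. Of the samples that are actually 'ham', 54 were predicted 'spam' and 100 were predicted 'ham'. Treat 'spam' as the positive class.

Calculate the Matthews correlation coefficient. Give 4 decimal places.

MCC = (TP·TN − FP·FN) / √((TP+FP)(TP+FN)(TN+FP)(TN+FN))
Numerator = 159·100 − 54·53 = 13038
Denominator = √(213·212·154·153) = √1063965672 = 32618.4867
MCC = 13038 / 32618.4867 = 0.3997

0.3997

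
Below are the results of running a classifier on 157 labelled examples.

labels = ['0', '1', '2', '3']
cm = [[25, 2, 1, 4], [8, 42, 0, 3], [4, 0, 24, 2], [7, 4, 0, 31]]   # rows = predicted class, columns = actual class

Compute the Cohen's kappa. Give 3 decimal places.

0.699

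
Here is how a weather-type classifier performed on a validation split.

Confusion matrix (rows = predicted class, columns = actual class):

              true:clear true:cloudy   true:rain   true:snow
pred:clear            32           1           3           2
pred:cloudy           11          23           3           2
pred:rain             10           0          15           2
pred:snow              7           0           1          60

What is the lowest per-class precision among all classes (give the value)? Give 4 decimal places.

Per-class precision (TP/(TP+FP)):
  clear: TP=32, FP=1+3+2=6 → 32/38 = 0.84211
  cloudy: TP=23, FP=11+3+2=16 → 23/39 = 0.58974
  rain: TP=15, FP=10+0+2=12 → 15/27 = 0.55556
  snow: TP=60, FP=7+0+1=8 → 60/68 = 0.88235
Lowest is class 'rain' with precision = 0.5556.

0.5556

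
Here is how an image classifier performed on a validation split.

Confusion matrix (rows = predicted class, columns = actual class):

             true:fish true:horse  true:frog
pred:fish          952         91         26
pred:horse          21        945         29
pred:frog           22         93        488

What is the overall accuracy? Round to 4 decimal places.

0.8943

Accuracy = trace / total = (952+945+488=2385) / 2667 = 2385/2667 = 0.8943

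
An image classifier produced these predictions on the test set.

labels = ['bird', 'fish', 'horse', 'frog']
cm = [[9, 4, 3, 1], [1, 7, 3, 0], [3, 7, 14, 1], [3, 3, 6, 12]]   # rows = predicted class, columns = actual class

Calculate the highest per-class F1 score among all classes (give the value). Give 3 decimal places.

Per-class F1 score (2·TP/(2·TP+FP+FN)):
  bird: TP=9, FP=4+3+1=8, FN=1+3+3=7 → 18/33 = 0.5455
  fish: TP=7, FP=1+3+0=4, FN=4+7+3=14 → 14/32 = 0.4375
  horse: TP=14, FP=3+7+1=11, FN=3+3+6=12 → 28/51 = 0.5490
  frog: TP=12, FP=3+3+6=12, FN=1+0+1=2 → 24/38 = 0.6316
Highest is class 'frog' with F1 score = 0.632.

0.632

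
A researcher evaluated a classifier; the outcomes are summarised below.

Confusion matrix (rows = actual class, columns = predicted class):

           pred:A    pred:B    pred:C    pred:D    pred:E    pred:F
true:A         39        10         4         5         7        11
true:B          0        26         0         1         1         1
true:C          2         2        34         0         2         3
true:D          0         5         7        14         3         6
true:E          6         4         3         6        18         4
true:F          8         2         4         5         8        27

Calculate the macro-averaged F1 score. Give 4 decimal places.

Per-class F1 score (2·TP/(2·TP+FP+FN)):
  A: TP=39, FP=0+2+0+6+8=16, FN=10+4+5+7+11=37 → 78/131 = 0.59542
  B: TP=26, FP=10+2+5+4+2=23, FN=0+0+1+1+1=3 → 52/78 = 0.66667
  C: TP=34, FP=4+0+7+3+4=18, FN=2+2+0+2+3=9 → 68/95 = 0.71579
  D: TP=14, FP=5+1+0+6+5=17, FN=0+5+7+3+6=21 → 28/66 = 0.42424
  E: TP=18, FP=7+1+2+3+8=21, FN=6+4+3+6+4=23 → 36/80 = 0.45000
  F: TP=27, FP=11+1+3+6+4=25, FN=8+2+4+5+8=27 → 54/106 = 0.50943
Macro-F1 score = mean = (0.59542 + 0.66667 + 0.71579 + 0.42424 + 0.45000 + 0.50943) / 6 = 0.5603

0.5603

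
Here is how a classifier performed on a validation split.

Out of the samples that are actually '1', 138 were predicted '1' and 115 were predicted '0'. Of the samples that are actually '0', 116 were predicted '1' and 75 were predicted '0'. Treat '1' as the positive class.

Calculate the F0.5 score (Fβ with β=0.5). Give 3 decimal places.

0.544

Fβ = (1+β²)·TP / ((1+β²)·TP + β²·FN + FP), with β²=1/4
= 1.25·138 / (1.25·138 + 0.25·115 + 116) = 0.544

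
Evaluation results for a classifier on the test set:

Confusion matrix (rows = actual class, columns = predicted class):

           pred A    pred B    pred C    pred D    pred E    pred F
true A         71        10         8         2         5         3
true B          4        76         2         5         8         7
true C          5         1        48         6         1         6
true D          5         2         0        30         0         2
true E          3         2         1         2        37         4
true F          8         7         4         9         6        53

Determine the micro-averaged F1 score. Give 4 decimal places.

0.7111

Micro-averaging pools counts across classes: ΣTP=315, ΣFP=128, ΣFN=128.
Micro-F1 score = 2·TP/(2·TP+FP+FN) on pooled counts = 0.7111 (equals overall accuracy in single-label multiclass).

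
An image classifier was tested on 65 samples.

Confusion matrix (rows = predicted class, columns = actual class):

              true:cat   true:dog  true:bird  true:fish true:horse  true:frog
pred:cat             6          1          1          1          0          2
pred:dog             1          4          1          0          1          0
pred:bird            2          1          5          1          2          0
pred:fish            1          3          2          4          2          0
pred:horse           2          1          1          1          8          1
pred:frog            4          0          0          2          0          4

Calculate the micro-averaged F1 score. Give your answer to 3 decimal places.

0.477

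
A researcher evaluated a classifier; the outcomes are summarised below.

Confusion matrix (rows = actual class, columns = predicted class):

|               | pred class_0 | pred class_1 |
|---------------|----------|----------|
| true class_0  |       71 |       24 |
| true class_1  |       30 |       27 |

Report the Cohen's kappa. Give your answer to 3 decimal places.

Observed agreement pₒ = trace/N = 98/152 = 0.6447
Expected agreement pₑ = Σ (rowᵢ·colᵢ)/N² = (95·101 + 57·51)/152² = 0.5411
κ = (pₒ − pₑ)/(1 − pₑ) = (0.6447 − 0.5411)/(1 − 0.5411) = 0.226

0.226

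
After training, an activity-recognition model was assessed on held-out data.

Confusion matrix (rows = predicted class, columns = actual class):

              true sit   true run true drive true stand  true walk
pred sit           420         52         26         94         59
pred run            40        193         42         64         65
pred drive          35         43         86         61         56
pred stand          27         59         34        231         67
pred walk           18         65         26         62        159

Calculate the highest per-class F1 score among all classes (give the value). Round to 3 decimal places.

Per-class F1 score (2·TP/(2·TP+FP+FN)):
  sit: TP=420, FP=52+26+94+59=231, FN=40+35+27+18=120 → 840/1191 = 0.7053
  run: TP=193, FP=40+42+64+65=211, FN=52+43+59+65=219 → 386/816 = 0.4730
  drive: TP=86, FP=35+43+61+56=195, FN=26+42+34+26=128 → 172/495 = 0.3475
  stand: TP=231, FP=27+59+34+67=187, FN=94+64+61+62=281 → 462/930 = 0.4968
  walk: TP=159, FP=18+65+26+62=171, FN=59+65+56+67=247 → 318/736 = 0.4321
Highest is class 'sit' with F1 score = 0.705.

0.705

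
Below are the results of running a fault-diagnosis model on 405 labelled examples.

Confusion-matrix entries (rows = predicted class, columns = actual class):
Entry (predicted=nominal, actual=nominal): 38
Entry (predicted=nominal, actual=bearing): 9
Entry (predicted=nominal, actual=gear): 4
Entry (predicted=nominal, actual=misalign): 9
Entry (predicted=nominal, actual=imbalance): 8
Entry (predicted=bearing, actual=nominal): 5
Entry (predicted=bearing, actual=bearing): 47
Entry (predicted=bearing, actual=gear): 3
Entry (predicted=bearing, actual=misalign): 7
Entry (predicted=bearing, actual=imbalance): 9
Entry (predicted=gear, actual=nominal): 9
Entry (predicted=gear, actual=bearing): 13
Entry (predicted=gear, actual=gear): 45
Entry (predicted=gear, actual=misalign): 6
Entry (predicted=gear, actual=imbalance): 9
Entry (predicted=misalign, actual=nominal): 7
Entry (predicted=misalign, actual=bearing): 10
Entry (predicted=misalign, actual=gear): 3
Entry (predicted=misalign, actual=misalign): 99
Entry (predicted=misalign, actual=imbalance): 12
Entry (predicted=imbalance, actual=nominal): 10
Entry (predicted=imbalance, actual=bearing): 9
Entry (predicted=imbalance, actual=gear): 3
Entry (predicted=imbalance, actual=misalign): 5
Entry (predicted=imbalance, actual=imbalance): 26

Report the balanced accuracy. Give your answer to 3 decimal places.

Balanced accuracy = mean of per-class recall.
  nominal: recall = 38/69 = 0.5507
  bearing: recall = 47/88 = 0.5341
  gear: recall = 45/58 = 0.7759
  misalign: recall = 99/126 = 0.7857
  imbalance: recall = 26/64 = 0.4063
Mean = (0.5507 + 0.5341 + 0.7759 + 0.7857 + 0.4063) / 5 = 0.611

0.611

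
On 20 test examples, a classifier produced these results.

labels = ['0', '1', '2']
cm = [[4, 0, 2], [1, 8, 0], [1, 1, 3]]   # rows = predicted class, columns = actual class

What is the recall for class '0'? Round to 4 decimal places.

0.6667

Treat '0' as positive and all other classes as negative.
recall = TP/(TP+FN).
0: TP=4, FN=1+1=2 → 4/6 = 0.66667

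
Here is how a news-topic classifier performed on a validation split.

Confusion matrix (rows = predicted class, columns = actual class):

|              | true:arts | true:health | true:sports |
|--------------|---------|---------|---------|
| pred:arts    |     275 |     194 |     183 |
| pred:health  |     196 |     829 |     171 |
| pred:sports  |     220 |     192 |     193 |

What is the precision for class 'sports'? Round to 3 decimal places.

0.319

Take TP from the diagonal, FP from the rest of the 'sports' prediction marginal, FN from the rest of the 'sports' actual marginal.
precision = TP/(TP+FP).
sports: TP=193, FP=220+192=412 → 193/605 = 0.3190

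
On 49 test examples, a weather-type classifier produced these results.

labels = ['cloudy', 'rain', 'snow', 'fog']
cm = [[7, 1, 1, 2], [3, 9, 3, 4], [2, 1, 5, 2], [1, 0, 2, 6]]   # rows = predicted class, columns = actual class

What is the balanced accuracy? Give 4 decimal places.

0.5599

Balanced accuracy = mean of per-class recall.
  cloudy: recall = 7/13 = 0.53846
  rain: recall = 9/11 = 0.81818
  snow: recall = 5/11 = 0.45455
  fog: recall = 6/14 = 0.42857
Mean = (0.53846 + 0.81818 + 0.45455 + 0.42857) / 4 = 0.5599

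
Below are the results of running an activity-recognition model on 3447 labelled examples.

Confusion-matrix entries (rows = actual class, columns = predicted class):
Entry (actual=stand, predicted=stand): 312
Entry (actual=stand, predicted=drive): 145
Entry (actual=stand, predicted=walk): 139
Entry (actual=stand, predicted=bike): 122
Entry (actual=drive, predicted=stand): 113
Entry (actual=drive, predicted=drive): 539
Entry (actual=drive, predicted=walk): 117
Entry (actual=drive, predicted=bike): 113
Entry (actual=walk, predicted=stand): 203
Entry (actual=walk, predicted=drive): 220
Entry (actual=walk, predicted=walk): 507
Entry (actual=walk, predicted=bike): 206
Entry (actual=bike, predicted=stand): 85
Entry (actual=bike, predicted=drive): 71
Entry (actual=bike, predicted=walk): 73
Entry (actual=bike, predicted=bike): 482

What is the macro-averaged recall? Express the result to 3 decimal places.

0.542

Per-class recall (TP/(TP+FN)):
  stand: TP=312, FN=145+139+122=406 → 312/718 = 0.4345
  drive: TP=539, FN=113+117+113=343 → 539/882 = 0.6111
  walk: TP=507, FN=203+220+206=629 → 507/1136 = 0.4463
  bike: TP=482, FN=85+71+73=229 → 482/711 = 0.6779
Macro-recall = mean = (0.4345 + 0.6111 + 0.4463 + 0.6779) / 4 = 0.542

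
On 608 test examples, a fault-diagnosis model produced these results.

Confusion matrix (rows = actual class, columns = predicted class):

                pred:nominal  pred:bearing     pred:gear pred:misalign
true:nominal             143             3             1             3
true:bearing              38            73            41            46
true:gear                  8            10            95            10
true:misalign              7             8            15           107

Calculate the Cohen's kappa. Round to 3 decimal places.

Observed agreement pₒ = trace/N = 418/608 = 0.6875
Expected agreement pₑ = Σ (rowᵢ·colᵢ)/N² = (150·196 + 198·94 + 123·152 + 137·166)/608² = 0.2420
κ = (pₒ − pₑ)/(1 − pₑ) = (0.6875 − 0.2420)/(1 − 0.2420) = 0.588

0.588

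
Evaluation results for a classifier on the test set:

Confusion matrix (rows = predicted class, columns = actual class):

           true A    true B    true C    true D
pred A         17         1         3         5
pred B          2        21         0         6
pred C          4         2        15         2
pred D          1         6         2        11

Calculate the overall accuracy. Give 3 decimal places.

0.653

Accuracy = trace / total = (17+21+15+11=64) / 98 = 64/98 = 0.653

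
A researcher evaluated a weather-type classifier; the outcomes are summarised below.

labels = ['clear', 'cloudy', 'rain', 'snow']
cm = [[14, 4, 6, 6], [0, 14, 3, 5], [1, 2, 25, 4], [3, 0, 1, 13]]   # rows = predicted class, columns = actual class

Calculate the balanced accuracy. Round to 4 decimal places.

Balanced accuracy = mean of per-class recall.
  clear: recall = 14/18 = 0.77778
  cloudy: recall = 14/20 = 0.70000
  rain: recall = 25/35 = 0.71429
  snow: recall = 13/28 = 0.46429
Mean = (0.77778 + 0.70000 + 0.71429 + 0.46429) / 4 = 0.6641

0.6641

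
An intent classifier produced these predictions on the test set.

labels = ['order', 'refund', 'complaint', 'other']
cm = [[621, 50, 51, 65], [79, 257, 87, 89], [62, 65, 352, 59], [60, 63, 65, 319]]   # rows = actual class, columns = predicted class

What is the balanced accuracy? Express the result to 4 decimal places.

0.6436

Balanced accuracy = mean of per-class recall.
  order: recall = 621/787 = 0.78907
  refund: recall = 257/512 = 0.50195
  complaint: recall = 352/538 = 0.65428
  other: recall = 319/507 = 0.62919
Mean = (0.78907 + 0.50195 + 0.65428 + 0.62919) / 4 = 0.6436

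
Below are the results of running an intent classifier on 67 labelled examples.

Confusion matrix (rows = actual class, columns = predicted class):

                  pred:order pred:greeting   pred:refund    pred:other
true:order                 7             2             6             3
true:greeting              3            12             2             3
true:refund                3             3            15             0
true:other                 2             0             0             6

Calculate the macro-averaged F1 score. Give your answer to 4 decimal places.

Per-class F1 score (2·TP/(2·TP+FP+FN)):
  order: TP=7, FP=3+3+2=8, FN=2+6+3=11 → 14/33 = 0.42424
  greeting: TP=12, FP=2+3+0=5, FN=3+2+3=8 → 24/37 = 0.64865
  refund: TP=15, FP=6+2+0=8, FN=3+3+0=6 → 30/44 = 0.68182
  other: TP=6, FP=3+3+0=6, FN=2+0+0=2 → 12/20 = 0.60000
Macro-F1 score = mean = (0.42424 + 0.64865 + 0.68182 + 0.60000) / 4 = 0.5887

0.5887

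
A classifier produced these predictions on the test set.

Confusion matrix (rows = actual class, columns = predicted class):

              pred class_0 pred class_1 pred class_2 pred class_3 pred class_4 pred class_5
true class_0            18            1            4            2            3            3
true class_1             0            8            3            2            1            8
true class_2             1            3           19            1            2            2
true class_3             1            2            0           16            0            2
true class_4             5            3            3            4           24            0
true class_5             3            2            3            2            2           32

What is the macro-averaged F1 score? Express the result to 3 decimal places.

0.613

Per-class F1 score (2·TP/(2·TP+FP+FN)):
  class_0: TP=18, FP=0+1+1+5+3=10, FN=1+4+2+3+3=13 → 36/59 = 0.6102
  class_1: TP=8, FP=1+3+2+3+2=11, FN=0+3+2+1+8=14 → 16/41 = 0.3902
  class_2: TP=19, FP=4+3+0+3+3=13, FN=1+3+1+2+2=9 → 38/60 = 0.6333
  class_3: TP=16, FP=2+2+1+4+2=11, FN=1+2+0+0+2=5 → 32/48 = 0.6667
  class_4: TP=24, FP=3+1+2+0+2=8, FN=5+3+3+4+0=15 → 48/71 = 0.6761
  class_5: TP=32, FP=3+8+2+2+0=15, FN=3+2+3+2+2=12 → 64/91 = 0.7033
Macro-F1 score = mean = (0.6102 + 0.3902 + 0.6333 + 0.6667 + 0.6761 + 0.7033) / 6 = 0.613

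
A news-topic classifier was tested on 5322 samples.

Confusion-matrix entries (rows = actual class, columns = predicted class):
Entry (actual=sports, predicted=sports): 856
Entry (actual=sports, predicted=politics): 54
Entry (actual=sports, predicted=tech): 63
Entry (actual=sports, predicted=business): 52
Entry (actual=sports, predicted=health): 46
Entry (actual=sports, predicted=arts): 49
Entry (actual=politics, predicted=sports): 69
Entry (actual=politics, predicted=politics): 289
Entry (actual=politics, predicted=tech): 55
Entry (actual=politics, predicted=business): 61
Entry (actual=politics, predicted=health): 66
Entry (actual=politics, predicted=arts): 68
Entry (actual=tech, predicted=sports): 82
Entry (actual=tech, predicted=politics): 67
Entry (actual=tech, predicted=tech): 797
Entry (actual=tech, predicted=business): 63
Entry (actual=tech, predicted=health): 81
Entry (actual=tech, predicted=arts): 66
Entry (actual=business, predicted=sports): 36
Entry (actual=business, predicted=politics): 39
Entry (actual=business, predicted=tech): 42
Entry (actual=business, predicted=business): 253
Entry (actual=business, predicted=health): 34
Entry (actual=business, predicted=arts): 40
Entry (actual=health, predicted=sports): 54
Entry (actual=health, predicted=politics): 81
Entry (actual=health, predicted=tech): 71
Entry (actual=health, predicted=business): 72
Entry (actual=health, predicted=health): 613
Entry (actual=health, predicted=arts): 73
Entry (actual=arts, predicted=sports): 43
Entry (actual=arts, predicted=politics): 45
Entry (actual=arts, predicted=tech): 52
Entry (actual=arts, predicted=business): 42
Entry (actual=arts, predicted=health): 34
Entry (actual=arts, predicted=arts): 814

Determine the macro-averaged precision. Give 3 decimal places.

0.649

Per-class precision (TP/(TP+FP)):
  sports: TP=856, FP=69+82+36+54+43=284 → 856/1140 = 0.7509
  politics: TP=289, FP=54+67+39+81+45=286 → 289/575 = 0.5026
  tech: TP=797, FP=63+55+42+71+52=283 → 797/1080 = 0.7380
  business: TP=253, FP=52+61+63+72+42=290 → 253/543 = 0.4659
  health: TP=613, FP=46+66+81+34+34=261 → 613/874 = 0.7014
  arts: TP=814, FP=49+68+66+40+73=296 → 814/1110 = 0.7333
Macro-precision = mean = (0.7509 + 0.5026 + 0.7380 + 0.4659 + 0.7014 + 0.7333) / 6 = 0.649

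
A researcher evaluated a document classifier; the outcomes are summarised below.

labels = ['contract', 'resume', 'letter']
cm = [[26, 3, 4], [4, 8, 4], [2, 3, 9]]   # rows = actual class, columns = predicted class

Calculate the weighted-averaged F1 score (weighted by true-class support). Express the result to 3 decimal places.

0.684

Per-class F1 score (2·TP/(2·TP+FP+FN)):
  contract: TP=26, FP=4+2=6, FN=3+4=7 → 52/65 = 0.8000
  resume: TP=8, FP=3+3=6, FN=4+4=8 → 16/30 = 0.5333
  letter: TP=9, FP=4+4=8, FN=2+3=5 → 18/31 = 0.5806
Weighted-F1 score = Σ (supportᵢ/N)·F1 scoreᵢ with N=63: (33/63)·0.8000 + (16/63)·0.5333 + (14/63)·0.5806 = 0.684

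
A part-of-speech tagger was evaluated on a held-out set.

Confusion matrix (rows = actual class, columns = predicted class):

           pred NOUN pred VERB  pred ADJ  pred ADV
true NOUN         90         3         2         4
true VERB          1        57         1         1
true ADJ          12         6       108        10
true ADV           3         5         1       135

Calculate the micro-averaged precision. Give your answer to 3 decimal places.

0.888

Micro-averaging pools counts across classes: ΣTP=390, ΣFP=49, ΣFN=49.
Micro-precision = TP/(TP+FP) on pooled counts = 0.888 (equals overall accuracy in single-label multiclass).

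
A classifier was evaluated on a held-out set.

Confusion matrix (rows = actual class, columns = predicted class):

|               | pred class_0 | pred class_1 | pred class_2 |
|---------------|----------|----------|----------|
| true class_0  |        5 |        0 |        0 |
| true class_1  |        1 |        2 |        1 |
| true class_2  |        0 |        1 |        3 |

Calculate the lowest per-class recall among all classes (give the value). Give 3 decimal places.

0.500

Per-class recall (TP/(TP+FN)):
  class_0: TP=5, FN=0+0=0 → 5/5 = 1.0000
  class_1: TP=2, FN=1+1=2 → 2/4 = 0.5000
  class_2: TP=3, FN=0+1=1 → 3/4 = 0.7500
Lowest is class 'class_1' with recall = 0.500.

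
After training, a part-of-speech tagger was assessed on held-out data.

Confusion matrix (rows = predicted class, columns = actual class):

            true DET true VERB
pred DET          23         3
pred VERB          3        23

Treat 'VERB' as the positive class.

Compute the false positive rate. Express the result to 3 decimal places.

0.115

FPR = FP/(FP+TN) = 3/(3+23) = 0.115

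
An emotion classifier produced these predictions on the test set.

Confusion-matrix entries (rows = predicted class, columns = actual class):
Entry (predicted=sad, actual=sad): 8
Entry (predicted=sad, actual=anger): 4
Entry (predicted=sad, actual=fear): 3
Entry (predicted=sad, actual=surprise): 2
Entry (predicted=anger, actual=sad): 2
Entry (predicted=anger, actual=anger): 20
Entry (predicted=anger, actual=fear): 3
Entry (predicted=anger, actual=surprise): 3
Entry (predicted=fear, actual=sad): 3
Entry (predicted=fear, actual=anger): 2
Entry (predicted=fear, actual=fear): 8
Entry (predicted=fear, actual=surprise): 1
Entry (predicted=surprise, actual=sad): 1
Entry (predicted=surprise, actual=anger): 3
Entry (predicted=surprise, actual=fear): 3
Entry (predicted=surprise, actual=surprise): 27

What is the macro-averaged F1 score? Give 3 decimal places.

0.635

Per-class F1 score (2·TP/(2·TP+FP+FN)):
  sad: TP=8, FP=4+3+2=9, FN=2+3+1=6 → 16/31 = 0.5161
  anger: TP=20, FP=2+3+3=8, FN=4+2+3=9 → 40/57 = 0.7018
  fear: TP=8, FP=3+2+1=6, FN=3+3+3=9 → 16/31 = 0.5161
  surprise: TP=27, FP=1+3+3=7, FN=2+3+1=6 → 54/67 = 0.8060
Macro-F1 score = mean = (0.5161 + 0.7018 + 0.5161 + 0.8060) / 4 = 0.635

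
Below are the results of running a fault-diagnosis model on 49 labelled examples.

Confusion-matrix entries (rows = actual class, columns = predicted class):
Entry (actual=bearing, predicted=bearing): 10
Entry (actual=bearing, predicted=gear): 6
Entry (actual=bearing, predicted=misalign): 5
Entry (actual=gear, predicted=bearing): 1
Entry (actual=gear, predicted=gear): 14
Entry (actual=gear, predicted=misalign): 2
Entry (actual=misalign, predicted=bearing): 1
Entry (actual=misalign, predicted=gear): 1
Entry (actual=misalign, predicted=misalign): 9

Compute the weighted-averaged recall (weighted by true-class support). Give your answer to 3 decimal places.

0.673

Per-class recall (TP/(TP+FN)):
  bearing: TP=10, FN=6+5=11 → 10/21 = 0.4762
  gear: TP=14, FN=1+2=3 → 14/17 = 0.8235
  misalign: TP=9, FN=1+1=2 → 9/11 = 0.8182
Weighted-recall = Σ (supportᵢ/N)·recallᵢ with N=49: (21/49)·0.4762 + (17/49)·0.8235 + (11/49)·0.8182 = 0.673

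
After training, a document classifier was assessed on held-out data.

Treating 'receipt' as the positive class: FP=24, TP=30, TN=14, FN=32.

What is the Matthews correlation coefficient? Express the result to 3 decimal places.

MCC = (TP·TN − FP·FN) / √((TP+FP)(TP+FN)(TN+FP)(TN+FN))
Numerator = 30·14 − 24·32 = -348
Denominator = √(54·62·38·46) = √5852304 = 2419.1536
MCC = -348 / 2419.1536 = -0.144

-0.144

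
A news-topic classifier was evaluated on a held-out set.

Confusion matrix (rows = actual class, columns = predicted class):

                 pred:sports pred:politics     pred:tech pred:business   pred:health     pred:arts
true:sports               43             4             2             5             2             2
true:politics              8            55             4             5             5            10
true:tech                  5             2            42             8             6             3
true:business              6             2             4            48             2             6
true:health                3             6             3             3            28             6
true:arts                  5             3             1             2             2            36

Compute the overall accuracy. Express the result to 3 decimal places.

Accuracy = trace / total = (43+55+42+48+28+36=252) / 377 = 252/377 = 0.668

0.668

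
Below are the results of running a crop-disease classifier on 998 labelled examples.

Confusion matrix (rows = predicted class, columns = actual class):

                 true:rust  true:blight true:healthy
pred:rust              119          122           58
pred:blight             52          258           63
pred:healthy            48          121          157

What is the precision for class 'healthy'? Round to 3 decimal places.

One-vs-rest for 'healthy': TP = diagonal; FP = other classes predicted 'healthy'; FN = 'healthy' predicted as other.
precision = TP/(TP+FP).
healthy: TP=157, FP=48+121=169 → 157/326 = 0.4816

0.482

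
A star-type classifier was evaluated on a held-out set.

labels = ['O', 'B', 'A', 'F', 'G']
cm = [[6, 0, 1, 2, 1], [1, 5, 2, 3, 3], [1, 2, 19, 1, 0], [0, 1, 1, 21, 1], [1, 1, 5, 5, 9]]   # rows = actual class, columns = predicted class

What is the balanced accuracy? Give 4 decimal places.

Balanced accuracy = mean of per-class recall.
  O: recall = 6/10 = 0.60000
  B: recall = 5/14 = 0.35714
  A: recall = 19/23 = 0.82609
  F: recall = 21/24 = 0.87500
  G: recall = 9/21 = 0.42857
Mean = (0.60000 + 0.35714 + 0.82609 + 0.87500 + 0.42857) / 5 = 0.6174

0.6174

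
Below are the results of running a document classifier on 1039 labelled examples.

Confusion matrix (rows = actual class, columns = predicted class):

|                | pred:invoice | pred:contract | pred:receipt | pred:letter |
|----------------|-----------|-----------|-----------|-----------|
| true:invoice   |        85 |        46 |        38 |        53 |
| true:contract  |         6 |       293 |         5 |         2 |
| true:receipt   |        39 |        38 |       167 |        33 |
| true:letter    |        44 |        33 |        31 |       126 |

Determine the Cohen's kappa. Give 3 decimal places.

Observed agreement pₒ = trace/N = 671/1039 = 0.6458
Expected agreement pₑ = Σ (rowᵢ·colᵢ)/N² = (222·174 + 306·410 + 277·241 + 234·214)/1039² = 0.2602
κ = (pₒ − pₑ)/(1 − pₑ) = (0.6458 − 0.2602)/(1 − 0.2602) = 0.521

0.521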